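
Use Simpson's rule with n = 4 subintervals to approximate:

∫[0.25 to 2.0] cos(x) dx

f(x) = cos(x)
a = 0.25, b = 2.0, n = 4
h = (b - a)/n = 0.437500

Simpson's rule: (h/3)[f(x₀) + 4f(x₁) + 2f(x₂) + ... + f(xₙ)]

x_0 = 0.2500, f(x_0) = 0.968912, coefficient = 1
x_1 = 0.6875, f(x_1) = 0.772835, coefficient = 4
x_2 = 1.1250, f(x_2) = 0.431177, coefficient = 2
x_3 = 1.5625, f(x_3) = 0.008296, coefficient = 4
x_4 = 2.0000, f(x_4) = -0.416147, coefficient = 1

I ≈ (0.437500/3) × 4.539643 = 0.662031
Exact value: 0.661893
Error: 0.000138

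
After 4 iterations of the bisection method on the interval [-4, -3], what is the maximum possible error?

Bisection error bound: |error| ≤ (b-a)/2^n
|error| ≤ (-3 - (-4))/2^4 = 1/2^4
|error| ≤ 0.0625000000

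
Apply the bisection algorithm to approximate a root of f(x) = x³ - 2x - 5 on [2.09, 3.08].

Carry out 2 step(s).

f(x) = x³ - 2x - 5
Initial interval: [2.09, 3.08]

Iteration 1:
  c_1 = (2.090000 + 3.080000)/2 = 2.585000
  f(c_1) = f(2.585000) = 7.103552
  f(a) × f(c) < 0, new interval: [2.090000, 2.585000]
Iteration 2:
  c_2 = (2.090000 + 2.585000)/2 = 2.337500
  f(c_2) = f(2.337500) = 3.096881
  f(a) × f(c) < 0, new interval: [2.090000, 2.337500]

After 2 iteration(s), the approximation is c_2 = 2.337500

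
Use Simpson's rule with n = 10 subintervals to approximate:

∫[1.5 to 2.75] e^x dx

f(x) = e^x
a = 1.5, b = 2.75, n = 10
h = (b - a)/n = 0.125000

Simpson's rule: (h/3)[f(x₀) + 4f(x₁) + 2f(x₂) + ... + f(xₙ)]

x_0 = 1.5000, f(x_0) = 4.481689, coefficient = 1
x_1 = 1.6250, f(x_1) = 5.078419, coefficient = 4
x_2 = 1.7500, f(x_2) = 5.754603, coefficient = 2
x_3 = 1.8750, f(x_3) = 6.520819, coefficient = 4
x_4 = 2.0000, f(x_4) = 7.389056, coefficient = 2
x_5 = 2.1250, f(x_5) = 8.372897, coefficient = 4
x_6 = 2.2500, f(x_6) = 9.487736, coefficient = 2
x_7 = 2.3750, f(x_7) = 10.751013, coefficient = 4
x_8 = 2.5000, f(x_8) = 12.182494, coefficient = 2
x_9 = 2.6250, f(x_9) = 13.804574, coefficient = 4
x_10 = 2.7500, f(x_10) = 15.642632, coefficient = 1

I ≈ (0.125000/3) × 267.862990 = 11.160958
Exact value: 11.160943
Error: 0.000015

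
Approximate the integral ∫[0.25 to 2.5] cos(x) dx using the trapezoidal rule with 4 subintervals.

f(x) = cos(x)
a = 0.25, b = 2.5, n = 4
h = (b - a)/n = 0.562500

Trapezoidal rule: (h/2)[f(x₀) + 2f(x₁) + 2f(x₂) + ... + f(xₙ)]

x_0 = 0.2500, f(x_0) = 0.968912, coefficient = 1
x_1 = 0.8125, f(x_1) = 0.687686, coefficient = 2
x_2 = 1.3750, f(x_2) = 0.194548, coefficient = 2
x_3 = 1.9375, f(x_3) = -0.358540, coefficient = 2
x_4 = 2.5000, f(x_4) = -0.801144, coefficient = 1

I ≈ (0.562500/2) × 1.215155 = 0.341762
Exact value: 0.351068
Error: 0.009306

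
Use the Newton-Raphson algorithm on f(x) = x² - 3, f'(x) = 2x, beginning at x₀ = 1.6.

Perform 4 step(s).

f(x) = x² - 3
f'(x) = 2x
x₀ = 1.6

Newton-Raphson formula: x_{n+1} = x_n - f(x_n)/f'(x_n)

Iteration 1:
  f(1.600000) = -0.440000
  f'(1.600000) = 3.200000
  x_1 = 1.600000 - (-0.440000)/3.200000 = 1.737500
Iteration 2:
  f(1.737500) = 0.018906
  f'(1.737500) = 3.475000
  x_2 = 1.737500 - 0.018906/3.475000 = 1.732059
Iteration 3:
  f(1.732059) = 0.000030
  f'(1.732059) = 3.464119
  x_3 = 1.732059 - 0.000030/3.464119 = 1.732051
Iteration 4:
  f(1.732051) = 0.000000
  f'(1.732051) = 3.464102
  x_4 = 1.732051 - 0.000000/3.464102 = 1.732051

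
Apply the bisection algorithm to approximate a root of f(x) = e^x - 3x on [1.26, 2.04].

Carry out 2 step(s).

f(x) = e^x - 3x
Initial interval: [1.26, 2.04]

Iteration 1:
  c_1 = (1.260000 + 2.040000)/2 = 1.650000
  f(c_1) = f(1.650000) = 0.256980
  f(a) × f(c) < 0, new interval: [1.260000, 1.650000]
Iteration 2:
  c_2 = (1.260000 + 1.650000)/2 = 1.455000
  f(c_2) = f(1.455000) = -0.080517
  f(a) × f(c) ≥ 0, new interval: [1.455000, 1.650000]

After 2 iteration(s), the approximation is c_2 = 1.455000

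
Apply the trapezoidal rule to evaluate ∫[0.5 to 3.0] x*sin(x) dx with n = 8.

f(x) = x*sin(x)
a = 0.5, b = 3.0, n = 8
h = (b - a)/n = 0.312500

Trapezoidal rule: (h/2)[f(x₀) + 2f(x₁) + 2f(x₂) + ... + f(xₙ)]

x_0 = 0.5000, f(x_0) = 0.239713, coefficient = 1
x_1 = 0.8125, f(x_1) = 0.589882, coefficient = 2
x_2 = 1.1250, f(x_2) = 1.015051, coefficient = 2
x_3 = 1.4375, f(x_3) = 1.424748, coefficient = 2
x_4 = 1.7500, f(x_4) = 1.721975, coefficient = 2
x_5 = 2.0625, f(x_5) = 1.818155, coefficient = 2
x_6 = 2.3750, f(x_6) = 1.647502, coefficient = 2
x_7 = 2.6875, f(x_7) = 1.178864, coefficient = 2
x_8 = 3.0000, f(x_8) = 0.423360, coefficient = 1

I ≈ (0.312500/2) × 19.455429 = 3.039911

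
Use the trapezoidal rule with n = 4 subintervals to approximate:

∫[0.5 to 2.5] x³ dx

f(x) = x³
a = 0.5, b = 2.5, n = 4
h = (b - a)/n = 0.500000

Trapezoidal rule: (h/2)[f(x₀) + 2f(x₁) + 2f(x₂) + ... + f(xₙ)]

x_0 = 0.5000, f(x_0) = 0.125000, coefficient = 1
x_1 = 1.0000, f(x_1) = 1.000000, coefficient = 2
x_2 = 1.5000, f(x_2) = 3.375000, coefficient = 2
x_3 = 2.0000, f(x_3) = 8.000000, coefficient = 2
x_4 = 2.5000, f(x_4) = 15.625000, coefficient = 1

I ≈ (0.500000/2) × 40.500000 = 10.125000
Exact value: 9.750000
Error: 0.375000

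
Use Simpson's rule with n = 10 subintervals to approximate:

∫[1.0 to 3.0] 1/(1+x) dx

f(x) = 1/(1+x)
a = 1.0, b = 3.0, n = 10
h = (b - a)/n = 0.200000

Simpson's rule: (h/3)[f(x₀) + 4f(x₁) + 2f(x₂) + ... + f(xₙ)]

x_0 = 1.0000, f(x_0) = 0.500000, coefficient = 1
x_1 = 1.2000, f(x_1) = 0.454545, coefficient = 4
x_2 = 1.4000, f(x_2) = 0.416667, coefficient = 2
x_3 = 1.6000, f(x_3) = 0.384615, coefficient = 4
x_4 = 1.8000, f(x_4) = 0.357143, coefficient = 2
x_5 = 2.0000, f(x_5) = 0.333333, coefficient = 4
x_6 = 2.2000, f(x_6) = 0.312500, coefficient = 2
x_7 = 2.4000, f(x_7) = 0.294118, coefficient = 4
x_8 = 2.6000, f(x_8) = 0.277778, coefficient = 2
x_9 = 2.8000, f(x_9) = 0.263158, coefficient = 4
x_10 = 3.0000, f(x_10) = 0.250000, coefficient = 1

I ≈ (0.200000/3) × 10.397253 = 0.693150
Exact value: 0.693147
Error: 0.000003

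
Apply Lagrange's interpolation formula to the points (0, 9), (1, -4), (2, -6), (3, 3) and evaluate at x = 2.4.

Lagrange interpolation formula:
P(x) = Σ yᵢ × Lᵢ(x)
where Lᵢ(x) = Π_{j≠i} (x - xⱼ)/(xᵢ - xⱼ)

L_0(2.4) = (2.4 - 1)/(0 - 1) × (2.4 - 2)/(0 - 2) × (2.4 - 3)/(0 - 3) = 0.056000
L_1(2.4) = (2.4 - 0)/(1 - 0) × (2.4 - 2)/(1 - 2) × (2.4 - 3)/(1 - 3) = -0.288000
L_2(2.4) = (2.4 - 0)/(2 - 0) × (2.4 - 1)/(2 - 1) × (2.4 - 3)/(2 - 3) = 1.008000
L_3(2.4) = (2.4 - 0)/(3 - 0) × (2.4 - 1)/(3 - 1) × (2.4 - 2)/(3 - 2) = 0.224000

P(2.4) = 9×L_0(2.4) + (-4)×L_1(2.4) + (-6)×L_2(2.4) + 3×L_3(2.4)
P(2.4) = -3.720000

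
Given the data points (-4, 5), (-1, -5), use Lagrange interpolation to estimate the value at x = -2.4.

Lagrange interpolation formula:
P(x) = Σ yᵢ × Lᵢ(x)
where Lᵢ(x) = Π_{j≠i} (x - xⱼ)/(xᵢ - xⱼ)

L_0(-2.4) = (-2.4 - (-1))/(-4 - (-1)) = 0.466667
L_1(-2.4) = (-2.4 - (-4))/(-1 - (-4)) = 0.533333

P(-2.4) = 5×L_0(-2.4) + (-5)×L_1(-2.4)
P(-2.4) = -0.333333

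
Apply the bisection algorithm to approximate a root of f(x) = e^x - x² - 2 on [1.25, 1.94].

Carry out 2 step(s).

f(x) = e^x - x² - 2
Initial interval: [1.25, 1.94]

Iteration 1:
  c_1 = (1.250000 + 1.940000)/2 = 1.595000
  f(c_1) = f(1.595000) = 0.384304
  f(a) × f(c) < 0, new interval: [1.250000, 1.595000]
Iteration 2:
  c_2 = (1.250000 + 1.595000)/2 = 1.422500
  f(c_2) = f(1.422500) = 0.123970
  f(a) × f(c) < 0, new interval: [1.250000, 1.422500]

After 2 iteration(s), the approximation is c_2 = 1.422500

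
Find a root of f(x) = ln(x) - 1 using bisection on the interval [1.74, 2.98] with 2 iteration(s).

f(x) = ln(x) - 1
Initial interval: [1.74, 2.98]

Iteration 1:
  c_1 = (1.740000 + 2.980000)/2 = 2.360000
  f(c_1) = f(2.360000) = -0.141338
  f(a) × f(c) ≥ 0, new interval: [2.360000, 2.980000]
Iteration 2:
  c_2 = (2.360000 + 2.980000)/2 = 2.670000
  f(c_2) = f(2.670000) = -0.017922
  f(a) × f(c) ≥ 0, new interval: [2.670000, 2.980000]

After 2 iteration(s), the approximation is c_2 = 2.670000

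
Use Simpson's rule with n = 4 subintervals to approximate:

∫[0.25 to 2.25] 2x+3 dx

f(x) = 2x+3
a = 0.25, b = 2.25, n = 4
h = (b - a)/n = 0.500000

Simpson's rule: (h/3)[f(x₀) + 4f(x₁) + 2f(x₂) + ... + f(xₙ)]

x_0 = 0.2500, f(x_0) = 3.500000, coefficient = 1
x_1 = 0.7500, f(x_1) = 4.500000, coefficient = 4
x_2 = 1.2500, f(x_2) = 5.500000, coefficient = 2
x_3 = 1.7500, f(x_3) = 6.500000, coefficient = 4
x_4 = 2.2500, f(x_4) = 7.500000, coefficient = 1

I ≈ (0.500000/3) × 66.000000 = 11.000000
Exact value: 11.000000
Error: 0.000000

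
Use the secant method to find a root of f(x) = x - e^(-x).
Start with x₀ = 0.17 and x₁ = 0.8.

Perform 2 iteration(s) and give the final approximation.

f(x) = x - e^(-x)
x₀ = 0.17, x₁ = 0.8

Secant formula: x_{n+1} = x_n - f(x_n)(x_n - x_{n-1})/(f(x_n) - f(x_{n-1}))

Iteration 1:
  f(0.170000) = -0.673665
  f(0.800000) = 0.350671
  x_2 = 0.800000 - 0.350671×(0.800000 - 0.170000)/(0.350671 - (-0.673665))
       = 0.584326
Iteration 2:
  f(0.800000) = 0.350671
  f(0.584326) = 0.026844
  x_3 = 0.584326 - 0.026844×(0.584326 - 0.800000)/(0.026844 - 0.350671)
       = 0.566447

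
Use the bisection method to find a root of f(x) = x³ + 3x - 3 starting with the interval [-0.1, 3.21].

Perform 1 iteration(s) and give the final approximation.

f(x) = x³ + 3x - 3
Initial interval: [-0.1, 3.21]

Iteration 1:
  c_1 = (-0.100000 + 3.210000)/2 = 1.555000
  f(c_1) = f(1.555000) = 5.425029
  f(a) × f(c) < 0, new interval: [-0.100000, 1.555000]

After 1 iteration(s), the approximation is c_1 = 1.555000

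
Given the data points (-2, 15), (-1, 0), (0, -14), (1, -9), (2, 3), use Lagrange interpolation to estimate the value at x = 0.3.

Lagrange interpolation formula:
P(x) = Σ yᵢ × Lᵢ(x)
where Lᵢ(x) = Π_{j≠i} (x - xⱼ)/(xᵢ - xⱼ)

L_0(0.3) = (0.3 - (-1))/(-2 - (-1)) × (0.3 - 0)/(-2 - 0) × (0.3 - 1)/(-2 - 1) × (0.3 - 2)/(-2 - 2) = 0.019338
L_1(0.3) = (0.3 - (-2))/(-1 - (-2)) × (0.3 - 0)/(-1 - 0) × (0.3 - 1)/(-1 - 1) × (0.3 - 2)/(-1 - 2) = -0.136850
L_2(0.3) = (0.3 - (-2))/(0 - (-2)) × (0.3 - (-1))/(0 - (-1)) × (0.3 - 1)/(0 - 1) × (0.3 - 2)/(0 - 2) = 0.889525
L_3(0.3) = (0.3 - (-2))/(1 - (-2)) × (0.3 - (-1))/(1 - (-1)) × (0.3 - 0)/(1 - 0) × (0.3 - 2)/(1 - 2) = 0.254150
L_4(0.3) = (0.3 - (-2))/(2 - (-2)) × (0.3 - (-1))/(2 - (-1)) × (0.3 - 0)/(2 - 0) × (0.3 - 1)/(2 - 1) = -0.026162

P(0.3) = 15×L_0(0.3) + 0×L_1(0.3) + (-14)×L_2(0.3) + (-9)×L_3(0.3) + 3×L_4(0.3)
P(0.3) = -14.529125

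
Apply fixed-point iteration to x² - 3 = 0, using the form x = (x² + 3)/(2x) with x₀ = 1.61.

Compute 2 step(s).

Equation: x² - 3 = 0
Fixed-point form: x = (x² + 3)/(2x)
x₀ = 1.61

x_1 = g(1.610000) = 1.736677
x_2 = g(1.736677) = 1.732057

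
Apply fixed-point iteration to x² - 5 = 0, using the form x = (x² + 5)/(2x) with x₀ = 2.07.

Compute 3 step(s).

Equation: x² - 5 = 0
Fixed-point form: x = (x² + 5)/(2x)
x₀ = 2.07

x_1 = g(2.070000) = 2.242729
x_2 = g(2.242729) = 2.236078
x_3 = g(2.236078) = 2.236068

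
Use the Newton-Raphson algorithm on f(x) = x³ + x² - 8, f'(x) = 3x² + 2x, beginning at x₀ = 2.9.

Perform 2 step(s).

f(x) = x³ + x² - 8
f'(x) = 3x² + 2x
x₀ = 2.9

Newton-Raphson formula: x_{n+1} = x_n - f(x_n)/f'(x_n)

Iteration 1:
  f(2.900000) = 24.799000
  f'(2.900000) = 31.030000
  x_1 = 2.900000 - 24.799000/31.030000 = 2.100806
Iteration 2:
  f(2.100806) = 5.685048
  f'(2.100806) = 17.441765
  x_2 = 2.100806 - 5.685048/17.441765 = 1.774861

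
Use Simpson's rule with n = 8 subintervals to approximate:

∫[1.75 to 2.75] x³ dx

f(x) = x³
a = 1.75, b = 2.75, n = 8
h = (b - a)/n = 0.125000

Simpson's rule: (h/3)[f(x₀) + 4f(x₁) + 2f(x₂) + ... + f(xₙ)]

x_0 = 1.7500, f(x_0) = 5.359375, coefficient = 1
x_1 = 1.8750, f(x_1) = 6.591797, coefficient = 4
x_2 = 2.0000, f(x_2) = 8.000000, coefficient = 2
x_3 = 2.1250, f(x_3) = 9.595703, coefficient = 4
x_4 = 2.2500, f(x_4) = 11.390625, coefficient = 2
x_5 = 2.3750, f(x_5) = 13.396484, coefficient = 4
x_6 = 2.5000, f(x_6) = 15.625000, coefficient = 2
x_7 = 2.6250, f(x_7) = 18.087891, coefficient = 4
x_8 = 2.7500, f(x_8) = 20.796875, coefficient = 1

I ≈ (0.125000/3) × 286.875000 = 11.953125
Exact value: 11.953125
Error: 0.000000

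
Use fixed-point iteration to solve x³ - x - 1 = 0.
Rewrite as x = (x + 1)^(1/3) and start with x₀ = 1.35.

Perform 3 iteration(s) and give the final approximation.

Equation: x³ - x - 1 = 0
Fixed-point form: x = (x + 1)^(1/3)
x₀ = 1.35

x_1 = g(1.350000) = 1.329503
x_2 = g(1.329503) = 1.325626
x_3 = g(1.325626) = 1.324890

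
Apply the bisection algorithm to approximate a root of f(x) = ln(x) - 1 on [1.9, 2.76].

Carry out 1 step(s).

f(x) = ln(x) - 1
Initial interval: [1.9, 2.76]

Iteration 1:
  c_1 = (1.900000 + 2.760000)/2 = 2.330000
  f(c_1) = f(2.330000) = -0.154132
  f(a) × f(c) ≥ 0, new interval: [2.330000, 2.760000]

After 1 iteration(s), the approximation is c_1 = 2.330000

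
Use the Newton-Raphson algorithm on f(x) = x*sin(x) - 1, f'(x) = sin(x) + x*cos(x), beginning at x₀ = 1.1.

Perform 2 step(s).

f(x) = x*sin(x) - 1
f'(x) = sin(x) + x*cos(x)
x₀ = 1.1

Newton-Raphson formula: x_{n+1} = x_n - f(x_n)/f'(x_n)

Iteration 1:
  f(1.100000) = -0.019672
  f'(1.100000) = 1.390163
  x_1 = 1.100000 - (-0.019672)/1.390163 = 1.114151
Iteration 2:
  f(1.114151) = -0.000009
  f'(1.114151) = 1.388810
  x_2 = 1.114151 - (-0.000009)/1.388810 = 1.114157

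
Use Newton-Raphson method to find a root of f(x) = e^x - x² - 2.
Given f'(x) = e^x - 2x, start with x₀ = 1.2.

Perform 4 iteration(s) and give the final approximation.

f(x) = e^x - x² - 2
f'(x) = e^x - 2x
x₀ = 1.2

Newton-Raphson formula: x_{n+1} = x_n - f(x_n)/f'(x_n)

Iteration 1:
  f(1.200000) = -0.119883
  f'(1.200000) = 0.920117
  x_1 = 1.200000 - (-0.119883)/0.920117 = 1.330291
Iteration 2:
  f(1.330291) = 0.012470
  f'(1.330291) = 1.121562
  x_2 = 1.330291 - 0.012470/1.121562 = 1.319173
Iteration 3:
  f(1.319173) = 0.000109
  f'(1.319173) = 1.101981
  x_3 = 1.319173 - 0.000109/1.101981 = 1.319074
Iteration 4:
  f(1.319074) = 0.000000
  f'(1.319074) = 1.101808
  x_4 = 1.319074 - 0.000000/1.101808 = 1.319074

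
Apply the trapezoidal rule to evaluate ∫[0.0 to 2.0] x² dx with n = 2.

f(x) = x²
a = 0.0, b = 2.0, n = 2
h = (b - a)/n = 1.000000

Trapezoidal rule: (h/2)[f(x₀) + 2f(x₁) + 2f(x₂) + ... + f(xₙ)]

x_0 = 0.0000, f(x_0) = 0.000000, coefficient = 1
x_1 = 1.0000, f(x_1) = 1.000000, coefficient = 2
x_2 = 2.0000, f(x_2) = 4.000000, coefficient = 1

I ≈ (1.000000/2) × 6.000000 = 3.000000
Exact value: 2.666667
Error: 0.333333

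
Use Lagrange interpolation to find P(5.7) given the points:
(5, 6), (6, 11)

Lagrange interpolation formula:
P(x) = Σ yᵢ × Lᵢ(x)
where Lᵢ(x) = Π_{j≠i} (x - xⱼ)/(xᵢ - xⱼ)

L_0(5.7) = (5.7 - 6)/(5 - 6) = 0.300000
L_1(5.7) = (5.7 - 5)/(6 - 5) = 0.700000

P(5.7) = 6×L_0(5.7) + 11×L_1(5.7)
P(5.7) = 9.500000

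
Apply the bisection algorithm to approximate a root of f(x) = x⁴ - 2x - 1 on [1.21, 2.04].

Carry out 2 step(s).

f(x) = x⁴ - 2x - 1
Initial interval: [1.21, 2.04]

Iteration 1:
  c_1 = (1.210000 + 2.040000)/2 = 1.625000
  f(c_1) = f(1.625000) = 2.722900
  f(a) × f(c) < 0, new interval: [1.210000, 1.625000]
Iteration 2:
  c_2 = (1.210000 + 1.625000)/2 = 1.417500
  f(c_2) = f(1.417500) = 0.202312
  f(a) × f(c) < 0, new interval: [1.210000, 1.417500]

After 2 iteration(s), the approximation is c_2 = 1.417500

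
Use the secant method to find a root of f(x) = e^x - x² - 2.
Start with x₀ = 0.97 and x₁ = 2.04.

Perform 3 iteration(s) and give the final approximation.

f(x) = e^x - x² - 2
x₀ = 0.97, x₁ = 2.04

Secant formula: x_{n+1} = x_n - f(x_n)(x_n - x_{n-1})/(f(x_n) - f(x_{n-1}))

Iteration 1:
  f(0.970000) = -0.302956
  f(2.040000) = 1.529009
  x_2 = 2.040000 - 1.529009×(2.040000 - 0.970000)/(1.529009 - (-0.302956))
       = 1.146948
Iteration 2:
  f(2.040000) = 1.529009
  f(1.146948) = -0.166921
  x_3 = 1.146948 - (-0.166921)×(1.146948 - 2.040000)/(-0.166921 - 1.529009)
       = 1.234846
Iteration 3:
  f(1.146948) = -0.166921
  f(1.234846) = -0.086996
  x_4 = 1.234846 - (-0.086996)×(1.234846 - 1.146948)/(-0.086996 - (-0.166921))
       = 1.330520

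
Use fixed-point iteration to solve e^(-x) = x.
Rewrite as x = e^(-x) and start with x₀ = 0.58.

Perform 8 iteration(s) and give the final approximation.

Equation: e^(-x) = x
Fixed-point form: x = e^(-x)
x₀ = 0.58

x_1 = g(0.580000) = 0.559898
x_2 = g(0.559898) = 0.571267
x_3 = g(0.571267) = 0.564809
x_4 = g(0.564809) = 0.568469
x_5 = g(0.568469) = 0.566392
x_6 = g(0.566392) = 0.567569
x_7 = g(0.567569) = 0.566902
x_8 = g(0.566902) = 0.567280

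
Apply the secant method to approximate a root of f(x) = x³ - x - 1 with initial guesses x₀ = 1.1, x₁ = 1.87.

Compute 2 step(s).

f(x) = x³ - x - 1
x₀ = 1.1, x₁ = 1.87

Secant formula: x_{n+1} = x_n - f(x_n)(x_n - x_{n-1})/(f(x_n) - f(x_{n-1}))

Iteration 1:
  f(1.100000) = -0.769000
  f(1.870000) = 3.669203
  x_2 = 1.870000 - 3.669203×(1.870000 - 1.100000)/(3.669203 - (-0.769000))
       = 1.233417
Iteration 2:
  f(1.870000) = 3.669203
  f(1.233417) = -0.357000
  x_3 = 1.233417 - (-0.357000)×(1.233417 - 1.870000)/(-0.357000 - 3.669203)
       = 1.289862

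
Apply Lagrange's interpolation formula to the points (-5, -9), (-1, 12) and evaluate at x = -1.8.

Lagrange interpolation formula:
P(x) = Σ yᵢ × Lᵢ(x)
where Lᵢ(x) = Π_{j≠i} (x - xⱼ)/(xᵢ - xⱼ)

L_0(-1.8) = (-1.8 - (-1))/(-5 - (-1)) = 0.200000
L_1(-1.8) = (-1.8 - (-5))/(-1 - (-5)) = 0.800000

P(-1.8) = (-9)×L_0(-1.8) + 12×L_1(-1.8)
P(-1.8) = 7.800000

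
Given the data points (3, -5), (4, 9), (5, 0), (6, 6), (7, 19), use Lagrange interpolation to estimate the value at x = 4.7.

Lagrange interpolation formula:
P(x) = Σ yᵢ × Lᵢ(x)
where Lᵢ(x) = Π_{j≠i} (x - xⱼ)/(xᵢ - xⱼ)

L_0(4.7) = (4.7 - 4)/(3 - 4) × (4.7 - 5)/(3 - 5) × (4.7 - 6)/(3 - 6) × (4.7 - 7)/(3 - 7) = -0.026162
L_1(4.7) = (4.7 - 3)/(4 - 3) × (4.7 - 5)/(4 - 5) × (4.7 - 6)/(4 - 6) × (4.7 - 7)/(4 - 7) = 0.254150
L_2(4.7) = (4.7 - 3)/(5 - 3) × (4.7 - 4)/(5 - 4) × (4.7 - 6)/(5 - 6) × (4.7 - 7)/(5 - 7) = 0.889525
L_3(4.7) = (4.7 - 3)/(6 - 3) × (4.7 - 4)/(6 - 4) × (4.7 - 5)/(6 - 5) × (4.7 - 7)/(6 - 7) = -0.136850
L_4(4.7) = (4.7 - 3)/(7 - 3) × (4.7 - 4)/(7 - 4) × (4.7 - 5)/(7 - 5) × (4.7 - 6)/(7 - 6) = 0.019337

P(4.7) = (-5)×L_0(4.7) + 9×L_1(4.7) + 0×L_2(4.7) + 6×L_3(4.7) + 19×L_4(4.7)
P(4.7) = 1.964475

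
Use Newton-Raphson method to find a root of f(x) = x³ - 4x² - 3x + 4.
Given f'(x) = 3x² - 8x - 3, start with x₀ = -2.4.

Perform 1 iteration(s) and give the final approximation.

f(x) = x³ - 4x² - 3x + 4
f'(x) = 3x² - 8x - 3
x₀ = -2.4

Newton-Raphson formula: x_{n+1} = x_n - f(x_n)/f'(x_n)

Iteration 1:
  f(-2.400000) = -25.664000
  f'(-2.400000) = 33.480000
  x_1 = -2.400000 - (-25.664000)/33.480000 = -1.633453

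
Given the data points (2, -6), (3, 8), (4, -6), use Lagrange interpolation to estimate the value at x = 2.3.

Lagrange interpolation formula:
P(x) = Σ yᵢ × Lᵢ(x)
where Lᵢ(x) = Π_{j≠i} (x - xⱼ)/(xᵢ - xⱼ)

L_0(2.3) = (2.3 - 3)/(2 - 3) × (2.3 - 4)/(2 - 4) = 0.595000
L_1(2.3) = (2.3 - 2)/(3 - 2) × (2.3 - 4)/(3 - 4) = 0.510000
L_2(2.3) = (2.3 - 2)/(4 - 2) × (2.3 - 3)/(4 - 3) = -0.105000

P(2.3) = (-6)×L_0(2.3) + 8×L_1(2.3) + (-6)×L_2(2.3)
P(2.3) = 1.140000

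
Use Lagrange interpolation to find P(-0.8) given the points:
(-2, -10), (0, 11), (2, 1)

Lagrange interpolation formula:
P(x) = Σ yᵢ × Lᵢ(x)
where Lᵢ(x) = Π_{j≠i} (x - xⱼ)/(xᵢ - xⱼ)

L_0(-0.8) = (-0.8 - 0)/(-2 - 0) × (-0.8 - 2)/(-2 - 2) = 0.280000
L_1(-0.8) = (-0.8 - (-2))/(0 - (-2)) × (-0.8 - 2)/(0 - 2) = 0.840000
L_2(-0.8) = (-0.8 - (-2))/(2 - (-2)) × (-0.8 - 0)/(2 - 0) = -0.120000

P(-0.8) = (-10)×L_0(-0.8) + 11×L_1(-0.8) + 1×L_2(-0.8)
P(-0.8) = 6.320000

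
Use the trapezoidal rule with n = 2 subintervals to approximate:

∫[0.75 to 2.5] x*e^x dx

f(x) = x*e^x
a = 0.75, b = 2.5, n = 2
h = (b - a)/n = 0.875000

Trapezoidal rule: (h/2)[f(x₀) + 2f(x₁) + 2f(x₂) + ... + f(xₙ)]

x_0 = 0.7500, f(x_0) = 1.587750, coefficient = 1
x_1 = 1.6250, f(x_1) = 8.252431, coefficient = 2
x_2 = 2.5000, f(x_2) = 30.456235, coefficient = 1

I ≈ (0.875000/2) × 48.548847 = 21.240120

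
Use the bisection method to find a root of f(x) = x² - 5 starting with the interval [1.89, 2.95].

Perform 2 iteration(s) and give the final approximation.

f(x) = x² - 5
Initial interval: [1.89, 2.95]

Iteration 1:
  c_1 = (1.890000 + 2.950000)/2 = 2.420000
  f(c_1) = f(2.420000) = 0.856400
  f(a) × f(c) < 0, new interval: [1.890000, 2.420000]
Iteration 2:
  c_2 = (1.890000 + 2.420000)/2 = 2.155000
  f(c_2) = f(2.155000) = -0.355975
  f(a) × f(c) ≥ 0, new interval: [2.155000, 2.420000]

After 2 iteration(s), the approximation is c_2 = 2.155000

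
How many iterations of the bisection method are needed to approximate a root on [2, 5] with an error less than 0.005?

We need (b-a)/2^n ≤ 0.005
(5 - 2)/2^n ≤ 0.005
3/2^n ≤ 0.005
2^n ≥ 600
n ≥ log₂(600) = 9.23
n ≥ 10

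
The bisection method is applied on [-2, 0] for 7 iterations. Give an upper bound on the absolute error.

Bisection error bound: |error| ≤ (b-a)/2^n
|error| ≤ (0 - (-2))/2^7 = 2/2^7
|error| ≤ 0.0156250000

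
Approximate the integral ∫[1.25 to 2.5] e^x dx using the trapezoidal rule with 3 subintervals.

f(x) = e^x
a = 1.25, b = 2.5, n = 3
h = (b - a)/n = 0.416667

Trapezoidal rule: (h/2)[f(x₀) + 2f(x₁) + 2f(x₂) + ... + f(xₙ)]

x_0 = 1.2500, f(x_0) = 3.490343, coefficient = 1
x_1 = 1.6667, f(x_1) = 5.294490, coefficient = 2
x_2 = 2.0833, f(x_2) = 8.031195, coefficient = 2
x_3 = 2.5000, f(x_3) = 12.182494, coefficient = 1

I ≈ (0.416667/2) × 42.324207 = 8.817543
Exact value: 8.692151
Error: 0.125392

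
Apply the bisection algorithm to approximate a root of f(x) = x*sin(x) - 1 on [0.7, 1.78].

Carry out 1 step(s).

f(x) = x*sin(x) - 1
Initial interval: [0.7, 1.78]

Iteration 1:
  c_1 = (0.700000 + 1.780000)/2 = 1.240000
  f(c_1) = f(1.240000) = 0.172772
  f(a) × f(c) < 0, new interval: [0.700000, 1.240000]

After 1 iteration(s), the approximation is c_1 = 1.240000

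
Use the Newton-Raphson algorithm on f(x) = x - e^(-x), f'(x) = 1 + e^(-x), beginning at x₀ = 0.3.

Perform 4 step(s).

f(x) = x - e^(-x)
f'(x) = 1 + e^(-x)
x₀ = 0.3

Newton-Raphson formula: x_{n+1} = x_n - f(x_n)/f'(x_n)

Iteration 1:
  f(0.300000) = -0.440818
  f'(0.300000) = 1.740818
  x_1 = 0.300000 - (-0.440818)/1.740818 = 0.553225
Iteration 2:
  f(0.553225) = -0.021868
  f'(0.553225) = 1.575092
  x_2 = 0.553225 - (-0.021868)/1.575092 = 0.567108
Iteration 3:
  f(0.567108) = -0.000055
  f'(0.567108) = 1.567163
  x_3 = 0.567108 - (-0.000055)/1.567163 = 0.567143
Iteration 4:
  f(0.567143) = 0.000000
  f'(0.567143) = 1.567143
  x_4 = 0.567143 - 0.000000/1.567143 = 0.567143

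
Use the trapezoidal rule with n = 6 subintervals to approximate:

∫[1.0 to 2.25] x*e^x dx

f(x) = x*e^x
a = 1.0, b = 2.25, n = 6
h = (b - a)/n = 0.208333

Trapezoidal rule: (h/2)[f(x₀) + 2f(x₁) + 2f(x₂) + ... + f(xₙ)]

x_0 = 1.0000, f(x_0) = 2.718282, coefficient = 1
x_1 = 1.2083, f(x_1) = 4.045379, coefficient = 2
x_2 = 1.4167, f(x_2) = 5.841417, coefficient = 2
x_3 = 1.6250, f(x_3) = 8.252431, coefficient = 2
x_4 = 1.8333, f(x_4) = 11.466952, coefficient = 2
x_5 = 2.0417, f(x_5) = 15.727852, coefficient = 2
x_6 = 2.2500, f(x_6) = 21.347406, coefficient = 1

I ≈ (0.208333/2) × 114.733748 = 11.951432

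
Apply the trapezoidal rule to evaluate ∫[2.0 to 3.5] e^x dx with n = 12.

f(x) = e^x
a = 2.0, b = 3.5, n = 12
h = (b - a)/n = 0.125000

Trapezoidal rule: (h/2)[f(x₀) + 2f(x₁) + 2f(x₂) + ... + f(xₙ)]

x_0 = 2.0000, f(x_0) = 7.389056, coefficient = 1
x_1 = 2.1250, f(x_1) = 8.372897, coefficient = 2
x_2 = 2.2500, f(x_2) = 9.487736, coefficient = 2
x_3 = 2.3750, f(x_3) = 10.751013, coefficient = 2
x_4 = 2.5000, f(x_4) = 12.182494, coefficient = 2
x_5 = 2.6250, f(x_5) = 13.804574, coefficient = 2
x_6 = 2.7500, f(x_6) = 15.642632, coefficient = 2
x_7 = 2.8750, f(x_7) = 17.725424, coefficient = 2
x_8 = 3.0000, f(x_8) = 20.085537, coefficient = 2
x_9 = 3.1250, f(x_9) = 22.759895, coefficient = 2
x_10 = 3.2500, f(x_10) = 25.790340, coefficient = 2
x_11 = 3.3750, f(x_11) = 29.224284, coefficient = 2
x_12 = 3.5000, f(x_12) = 33.115452, coefficient = 1

I ≈ (0.125000/2) × 412.158161 = 25.759885
Exact value: 25.726396
Error: 0.033489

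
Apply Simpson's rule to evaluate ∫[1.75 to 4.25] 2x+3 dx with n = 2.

f(x) = 2x+3
a = 1.75, b = 4.25, n = 2
h = (b - a)/n = 1.250000

Simpson's rule: (h/3)[f(x₀) + 4f(x₁) + 2f(x₂) + ... + f(xₙ)]

x_0 = 1.7500, f(x_0) = 6.500000, coefficient = 1
x_1 = 3.0000, f(x_1) = 9.000000, coefficient = 4
x_2 = 4.2500, f(x_2) = 11.500000, coefficient = 1

I ≈ (1.250000/3) × 54.000000 = 22.500000
Exact value: 22.500000
Error: 0.000000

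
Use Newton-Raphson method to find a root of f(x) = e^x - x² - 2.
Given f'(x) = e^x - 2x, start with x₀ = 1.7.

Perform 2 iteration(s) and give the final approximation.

f(x) = e^x - x² - 2
f'(x) = e^x - 2x
x₀ = 1.7

Newton-Raphson formula: x_{n+1} = x_n - f(x_n)/f'(x_n)

Iteration 1:
  f(1.700000) = 0.583947
  f'(1.700000) = 2.073947
  x_1 = 1.700000 - 0.583947/2.073947 = 1.418437
Iteration 2:
  f(1.418437) = 0.118695
  f'(1.418437) = 1.293785
  x_2 = 1.418437 - 0.118695/1.293785 = 1.326694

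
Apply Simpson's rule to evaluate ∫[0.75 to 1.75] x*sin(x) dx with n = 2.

f(x) = x*sin(x)
a = 0.75, b = 1.75, n = 2
h = (b - a)/n = 0.500000

Simpson's rule: (h/3)[f(x₀) + 4f(x₁) + 2f(x₂) + ... + f(xₙ)]

x_0 = 0.7500, f(x_0) = 0.511229, coefficient = 1
x_1 = 1.2500, f(x_1) = 1.186231, coefficient = 4
x_2 = 1.7500, f(x_2) = 1.721975, coefficient = 1

I ≈ (0.500000/3) × 6.978128 = 1.163021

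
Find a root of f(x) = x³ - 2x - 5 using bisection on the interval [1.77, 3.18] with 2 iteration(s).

f(x) = x³ - 2x - 5
Initial interval: [1.77, 3.18]

Iteration 1:
  c_1 = (1.770000 + 3.180000)/2 = 2.475000
  f(c_1) = f(2.475000) = 5.210922
  f(a) × f(c) < 0, new interval: [1.770000, 2.475000]
Iteration 2:
  c_2 = (1.770000 + 2.475000)/2 = 2.122500
  f(c_2) = f(2.122500) = 0.316876
  f(a) × f(c) < 0, new interval: [1.770000, 2.122500]

After 2 iteration(s), the approximation is c_2 = 2.122500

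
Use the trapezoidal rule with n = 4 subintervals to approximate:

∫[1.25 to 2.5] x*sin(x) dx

f(x) = x*sin(x)
a = 1.25, b = 2.5, n = 4
h = (b - a)/n = 0.312500

Trapezoidal rule: (h/2)[f(x₀) + 2f(x₁) + 2f(x₂) + ... + f(xₙ)]

x_0 = 1.2500, f(x_0) = 1.186231, coefficient = 1
x_1 = 1.5625, f(x_1) = 1.562446, coefficient = 2
x_2 = 1.8750, f(x_2) = 1.788911, coefficient = 2
x_3 = 2.1875, f(x_3) = 1.784539, coefficient = 2
x_4 = 2.5000, f(x_4) = 1.496180, coefficient = 1

I ≈ (0.312500/2) × 12.954204 = 2.024094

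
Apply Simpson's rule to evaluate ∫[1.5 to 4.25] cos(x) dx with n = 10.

f(x) = cos(x)
a = 1.5, b = 4.25, n = 10
h = (b - a)/n = 0.275000

Simpson's rule: (h/3)[f(x₀) + 4f(x₁) + 2f(x₂) + ... + f(xₙ)]

x_0 = 1.5000, f(x_0) = 0.070737, coefficient = 1
x_1 = 1.7750, f(x_1) = -0.202787, coefficient = 4
x_2 = 2.0500, f(x_2) = -0.461073, coefficient = 2
x_3 = 2.3250, f(x_3) = -0.684709, coefficient = 4
x_4 = 2.6000, f(x_4) = -0.856889, coefficient = 2
x_5 = 2.8750, f(x_5) = -0.964674, coefficient = 4
x_6 = 3.1500, f(x_6) = -0.999965, coefficient = 2
x_7 = 3.4250, f(x_7) = -0.960108, coefficient = 4
x_8 = 3.7000, f(x_8) = -0.848100, coefficient = 2
x_9 = 3.9750, f(x_9) = -0.672357, coefficient = 4
x_10 = 4.2500, f(x_10) = -0.446087, coefficient = 1

I ≈ (0.275000/3) × -20.645946 = -1.892545
Exact value: -1.892484
Error: 0.000061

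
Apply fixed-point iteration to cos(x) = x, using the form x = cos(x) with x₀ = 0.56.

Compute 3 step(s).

Equation: cos(x) = x
Fixed-point form: x = cos(x)
x₀ = 0.56

x_1 = g(0.560000) = 0.847255
x_2 = g(0.847255) = 0.662043
x_3 = g(0.662043) = 0.788738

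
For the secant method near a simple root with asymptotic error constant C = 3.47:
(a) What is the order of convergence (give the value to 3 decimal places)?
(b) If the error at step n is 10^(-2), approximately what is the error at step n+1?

(a) Secant method has superlinear convergence with order φ = (1+√5)/2 ≈ 1.618.
    This means |e_{n+1}| ≈ C|e_n|^1.618.

(b) With |e_n| = 10^(-2) and C = 3.47:
    |e_{n+1}| ≈ 3.47 × (10^(-2))^1.618 = 3.47 × 10^(-3.24)

(a) ≈ 1.618 (golden ratio); (b) |e_{n+1}| ≈ 2.015e-03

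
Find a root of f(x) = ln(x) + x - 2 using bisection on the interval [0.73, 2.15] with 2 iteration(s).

f(x) = ln(x) + x - 2
Initial interval: [0.73, 2.15]

Iteration 1:
  c_1 = (0.730000 + 2.150000)/2 = 1.440000
  f(c_1) = f(1.440000) = -0.195357
  f(a) × f(c) ≥ 0, new interval: [1.440000, 2.150000]
Iteration 2:
  c_2 = (1.440000 + 2.150000)/2 = 1.795000
  f(c_2) = f(1.795000) = 0.380005
  f(a) × f(c) < 0, new interval: [1.440000, 1.795000]

After 2 iteration(s), the approximation is c_2 = 1.795000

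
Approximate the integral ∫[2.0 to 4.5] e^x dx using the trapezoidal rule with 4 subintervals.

f(x) = e^x
a = 2.0, b = 4.5, n = 4
h = (b - a)/n = 0.625000

Trapezoidal rule: (h/2)[f(x₀) + 2f(x₁) + 2f(x₂) + ... + f(xₙ)]

x_0 = 2.0000, f(x_0) = 7.389056, coefficient = 1
x_1 = 2.6250, f(x_1) = 13.804574, coefficient = 2
x_2 = 3.2500, f(x_2) = 25.790340, coefficient = 2
x_3 = 3.8750, f(x_3) = 48.182698, coefficient = 2
x_4 = 4.5000, f(x_4) = 90.017131, coefficient = 1

I ≈ (0.625000/2) × 272.961412 = 85.300441
Exact value: 82.628075
Error: 2.672366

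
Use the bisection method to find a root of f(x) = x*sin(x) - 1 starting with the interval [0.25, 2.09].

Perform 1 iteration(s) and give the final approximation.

f(x) = x*sin(x) - 1
Initial interval: [0.25, 2.09]

Iteration 1:
  c_1 = (0.250000 + 2.090000)/2 = 1.170000
  f(c_1) = f(1.170000) = 0.077278
  f(a) × f(c) < 0, new interval: [0.250000, 1.170000]

After 1 iteration(s), the approximation is c_1 = 1.170000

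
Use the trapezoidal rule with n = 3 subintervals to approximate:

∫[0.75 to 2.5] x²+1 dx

f(x) = x²+1
a = 0.75, b = 2.5, n = 3
h = (b - a)/n = 0.583333

Trapezoidal rule: (h/2)[f(x₀) + 2f(x₁) + 2f(x₂) + ... + f(xₙ)]

x_0 = 0.7500, f(x_0) = 1.562500, coefficient = 1
x_1 = 1.3333, f(x_1) = 2.777778, coefficient = 2
x_2 = 1.9167, f(x_2) = 4.673611, coefficient = 2
x_3 = 2.5000, f(x_3) = 7.250000, coefficient = 1

I ≈ (0.583333/2) × 23.715278 = 6.916956
Exact value: 6.817708
Error: 0.099248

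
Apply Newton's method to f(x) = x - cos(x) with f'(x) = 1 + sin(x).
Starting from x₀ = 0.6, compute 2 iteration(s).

f(x) = x - cos(x)
f'(x) = 1 + sin(x)
x₀ = 0.6

Newton-Raphson formula: x_{n+1} = x_n - f(x_n)/f'(x_n)

Iteration 1:
  f(0.600000) = -0.225336
  f'(0.600000) = 1.564642
  x_1 = 0.600000 - (-0.225336)/1.564642 = 0.744017
Iteration 2:
  f(0.744017) = 0.008264
  f'(0.744017) = 1.677249
  x_2 = 0.744017 - 0.008264/1.677249 = 0.739090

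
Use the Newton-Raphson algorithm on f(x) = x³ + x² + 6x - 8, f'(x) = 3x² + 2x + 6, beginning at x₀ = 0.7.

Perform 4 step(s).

f(x) = x³ + x² + 6x - 8
f'(x) = 3x² + 2x + 6
x₀ = 0.7

Newton-Raphson formula: x_{n+1} = x_n - f(x_n)/f'(x_n)

Iteration 1:
  f(0.700000) = -2.967000
  f'(0.700000) = 8.870000
  x_1 = 0.700000 - (-2.967000)/8.870000 = 1.034498
Iteration 2:
  f(1.034498) = 0.384283
  f'(1.034498) = 11.279557
  x_2 = 1.034498 - 0.384283/11.279557 = 1.000429
Iteration 3:
  f(1.000429) = 0.004723
  f'(1.000429) = 11.003435
  x_3 = 1.000429 - 0.004723/11.003435 = 1.000000
Iteration 4:
  f(1.000000) = 0.000001
  f'(1.000000) = 11.000001
  x_4 = 1.000000 - 0.000001/11.000001 = 1.000000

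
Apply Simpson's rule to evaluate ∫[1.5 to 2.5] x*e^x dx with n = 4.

f(x) = x*e^x
a = 1.5, b = 2.5, n = 4
h = (b - a)/n = 0.250000

Simpson's rule: (h/3)[f(x₀) + 4f(x₁) + 2f(x₂) + ... + f(xₙ)]

x_0 = 1.5000, f(x_0) = 6.722534, coefficient = 1
x_1 = 1.7500, f(x_1) = 10.070555, coefficient = 4
x_2 = 2.0000, f(x_2) = 14.778112, coefficient = 2
x_3 = 2.2500, f(x_3) = 21.347406, coefficient = 4
x_4 = 2.5000, f(x_4) = 30.456235, coefficient = 1

I ≈ (0.250000/3) × 192.406834 = 16.033903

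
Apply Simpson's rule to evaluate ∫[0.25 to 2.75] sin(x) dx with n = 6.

f(x) = sin(x)
a = 0.25, b = 2.75, n = 6
h = (b - a)/n = 0.416667

Simpson's rule: (h/3)[f(x₀) + 4f(x₁) + 2f(x₂) + ... + f(xₙ)]

x_0 = 0.2500, f(x_0) = 0.247404, coefficient = 1
x_1 = 0.6667, f(x_1) = 0.618370, coefficient = 4
x_2 = 1.0833, f(x_2) = 0.883524, coefficient = 2
x_3 = 1.5000, f(x_3) = 0.997495, coefficient = 4
x_4 = 1.9167, f(x_4) = 0.940781, coefficient = 2
x_5 = 2.3333, f(x_5) = 0.723086, coefficient = 4
x_6 = 2.7500, f(x_6) = 0.381661, coefficient = 1

I ≈ (0.416667/3) × 13.633477 = 1.893538
Exact value: 1.893215
Error: 0.000324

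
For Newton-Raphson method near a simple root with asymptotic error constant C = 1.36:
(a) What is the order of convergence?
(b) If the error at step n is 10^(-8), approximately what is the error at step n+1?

(a) Newton-Raphson has quadratic (order 2) convergence near simple roots.
    This means |e_{n+1}| ≈ C|e_n|².

(b) With |e_n| = 10^(-8) and C = 1.36:
    |e_{n+1}| ≈ 1.36 × (10^(-8))² = 1.36 × 10^(-16)

(a) 2 (quadratic); (b) |e_{n+1}| ≈ 1.360e-16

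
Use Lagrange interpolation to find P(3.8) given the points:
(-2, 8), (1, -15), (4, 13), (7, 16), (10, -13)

Lagrange interpolation formula:
P(x) = Σ yᵢ × Lᵢ(x)
where Lᵢ(x) = Π_{j≠i} (x - xⱼ)/(xᵢ - xⱼ)

L_0(3.8) = (3.8 - 1)/(-2 - 1) × (3.8 - 4)/(-2 - 4) × (3.8 - 7)/(-2 - 7) × (3.8 - 10)/(-2 - 10) = -0.005715
L_1(3.8) = (3.8 - (-2))/(1 - (-2)) × (3.8 - 4)/(1 - 4) × (3.8 - 7)/(1 - 7) × (3.8 - 10)/(1 - 10) = 0.047355
L_2(3.8) = (3.8 - (-2))/(4 - (-2)) × (3.8 - 1)/(4 - 1) × (3.8 - 7)/(4 - 7) × (3.8 - 10)/(4 - 10) = 0.994449
L_3(3.8) = (3.8 - (-2))/(7 - (-2)) × (3.8 - 1)/(7 - 1) × (3.8 - 4)/(7 - 4) × (3.8 - 10)/(7 - 10) = -0.041435
L_4(3.8) = (3.8 - (-2))/(10 - (-2)) × (3.8 - 1)/(10 - 1) × (3.8 - 4)/(10 - 4) × (3.8 - 7)/(10 - 7) = 0.005347

P(3.8) = 8×L_0(3.8) + (-15)×L_1(3.8) + 13×L_2(3.8) + 16×L_3(3.8) + (-13)×L_4(3.8)
P(3.8) = 11.439328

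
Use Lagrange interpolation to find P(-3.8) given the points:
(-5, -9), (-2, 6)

Lagrange interpolation formula:
P(x) = Σ yᵢ × Lᵢ(x)
where Lᵢ(x) = Π_{j≠i} (x - xⱼ)/(xᵢ - xⱼ)

L_0(-3.8) = (-3.8 - (-2))/(-5 - (-2)) = 0.600000
L_1(-3.8) = (-3.8 - (-5))/(-2 - (-5)) = 0.400000

P(-3.8) = (-9)×L_0(-3.8) + 6×L_1(-3.8)
P(-3.8) = -3.000000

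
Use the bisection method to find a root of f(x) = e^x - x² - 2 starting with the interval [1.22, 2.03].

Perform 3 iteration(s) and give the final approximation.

f(x) = e^x - x² - 2
Initial interval: [1.22, 2.03]

Iteration 1:
  c_1 = (1.220000 + 2.030000)/2 = 1.625000
  f(c_1) = f(1.625000) = 0.437794
  f(a) × f(c) < 0, new interval: [1.220000, 1.625000]
Iteration 2:
  c_2 = (1.220000 + 1.625000)/2 = 1.422500
  f(c_2) = f(1.422500) = 0.123970
  f(a) × f(c) < 0, new interval: [1.220000, 1.422500]
Iteration 3:
  c_3 = (1.220000 + 1.422500)/2 = 1.321250
  f(c_3) = f(1.321250) = 0.002402
  f(a) × f(c) < 0, new interval: [1.220000, 1.321250]

After 3 iteration(s), the approximation is c_3 = 1.321250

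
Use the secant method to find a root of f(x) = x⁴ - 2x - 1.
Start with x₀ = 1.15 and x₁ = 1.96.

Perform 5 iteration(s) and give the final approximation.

f(x) = x⁴ - 2x - 1
x₀ = 1.15, x₁ = 1.96

Secant formula: x_{n+1} = x_n - f(x_n)(x_n - x_{n-1})/(f(x_n) - f(x_{n-1}))

Iteration 1:
  f(1.150000) = -1.550994
  f(1.960000) = 9.837891
  x_2 = 1.960000 - 9.837891×(1.960000 - 1.150000)/(9.837891 - (-1.550994))
       = 1.260310
Iteration 2:
  f(1.960000) = 9.837891
  f(1.260310) = -0.997666
  x_3 = 1.260310 - (-0.997666)×(1.260310 - 1.960000)/(-0.997666 - 9.837891)
       = 1.324733
Iteration 3:
  f(1.260310) = -0.997666
  f(1.324733) = -0.569733
  x_4 = 1.324733 - (-0.569733)×(1.324733 - 1.260310)/(-0.569733 - (-0.997666))
       = 1.410503
Iteration 4:
  f(1.324733) = -0.569733
  f(1.410503) = 0.137176
  x_5 = 1.410503 - 0.137176×(1.410503 - 1.324733)/(0.137176 - (-0.569733))
       = 1.393859
Iteration 5:
  f(1.410503) = 0.137176
  f(1.393859) = -0.013080
  x_6 = 1.393859 - (-0.013080)×(1.393859 - 1.410503)/(-0.013080 - 0.137176)
       = 1.395308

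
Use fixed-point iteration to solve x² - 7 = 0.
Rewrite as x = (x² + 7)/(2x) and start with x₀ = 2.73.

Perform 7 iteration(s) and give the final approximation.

Equation: x² - 7 = 0
Fixed-point form: x = (x² + 7)/(2x)
x₀ = 2.73

x_1 = g(2.730000) = 2.647051
x_2 = g(2.647051) = 2.645752
x_3 = g(2.645752) = 2.645751
x_4 = g(2.645751) = 2.645751
x_5 = g(2.645751) = 2.645751
x_6 = g(2.645751) = 2.645751
x_7 = g(2.645751) = 2.645751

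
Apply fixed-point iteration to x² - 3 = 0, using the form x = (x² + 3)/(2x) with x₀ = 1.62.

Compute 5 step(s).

Equation: x² - 3 = 0
Fixed-point form: x = (x² + 3)/(2x)
x₀ = 1.62

x_1 = g(1.620000) = 1.735926
x_2 = g(1.735926) = 1.732055
x_3 = g(1.732055) = 1.732051
x_4 = g(1.732051) = 1.732051
x_5 = g(1.732051) = 1.732051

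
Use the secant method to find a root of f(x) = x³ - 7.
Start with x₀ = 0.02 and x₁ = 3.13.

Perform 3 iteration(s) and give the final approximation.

f(x) = x³ - 7
x₀ = 0.02, x₁ = 3.13

Secant formula: x_{n+1} = x_n - f(x_n)(x_n - x_{n-1})/(f(x_n) - f(x_{n-1}))

Iteration 1:
  f(0.020000) = -6.999992
  f(3.130000) = 23.664297
  x_2 = 3.130000 - 23.664297×(3.130000 - 0.020000)/(23.664297 - (-6.999992))
       = 0.729946
Iteration 2:
  f(3.130000) = 23.664297
  f(0.729946) = -6.611070
  x_3 = 0.729946 - (-6.611070)×(0.729946 - 3.130000)/(-6.611070 - 23.664297)
       = 1.254033
Iteration 3:
  f(0.729946) = -6.611070
  f(1.254033) = -5.027911
  x_4 = 1.254033 - (-5.027911)×(1.254033 - 0.729946)/(-5.027911 - (-6.611070))
       = 2.918466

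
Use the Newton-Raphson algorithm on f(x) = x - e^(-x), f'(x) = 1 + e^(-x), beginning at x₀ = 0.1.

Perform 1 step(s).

f(x) = x - e^(-x)
f'(x) = 1 + e^(-x)
x₀ = 0.1

Newton-Raphson formula: x_{n+1} = x_n - f(x_n)/f'(x_n)

Iteration 1:
  f(0.100000) = -0.804837
  f'(0.100000) = 1.904837
  x_1 = 0.100000 - (-0.804837)/1.904837 = 0.522523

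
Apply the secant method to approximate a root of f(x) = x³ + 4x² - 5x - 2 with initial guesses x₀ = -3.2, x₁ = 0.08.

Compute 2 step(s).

f(x) = x³ + 4x² - 5x - 2
x₀ = -3.2, x₁ = 0.08

Secant formula: x_{n+1} = x_n - f(x_n)(x_n - x_{n-1})/(f(x_n) - f(x_{n-1}))

Iteration 1:
  f(-3.200000) = 22.192000
  f(0.080000) = -2.373888
  x_2 = 0.080000 - (-2.373888)×(0.080000 - (-3.200000))/(-2.373888 - 22.192000)
       = -0.236958
Iteration 2:
  f(0.080000) = -2.373888
  f(-0.236958) = -0.603919
  x_3 = -0.236958 - (-0.603919)×(-0.236958 - 0.080000)/(-0.603919 - (-2.373888))
       = -0.345105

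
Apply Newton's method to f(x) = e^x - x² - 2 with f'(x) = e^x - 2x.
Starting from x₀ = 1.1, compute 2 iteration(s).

f(x) = e^x - x² - 2
f'(x) = e^x - 2x
x₀ = 1.1

Newton-Raphson formula: x_{n+1} = x_n - f(x_n)/f'(x_n)

Iteration 1:
  f(1.100000) = -0.205834
  f'(1.100000) = 0.804166
  x_1 = 1.100000 - (-0.205834)/0.804166 = 1.355960
Iteration 2:
  f(1.355960) = 0.041856
  f'(1.355960) = 1.168564
  x_2 = 1.355960 - 0.041856/1.168564 = 1.320141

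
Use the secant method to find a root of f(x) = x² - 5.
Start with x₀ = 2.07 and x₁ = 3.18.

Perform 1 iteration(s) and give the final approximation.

f(x) = x² - 5
x₀ = 2.07, x₁ = 3.18

Secant formula: x_{n+1} = x_n - f(x_n)(x_n - x_{n-1})/(f(x_n) - f(x_{n-1}))

Iteration 1:
  f(2.070000) = -0.715100
  f(3.180000) = 5.112400
  x_2 = 3.180000 - 5.112400×(3.180000 - 2.070000)/(5.112400 - (-0.715100))
       = 2.206210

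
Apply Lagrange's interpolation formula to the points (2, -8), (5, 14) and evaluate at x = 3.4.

Lagrange interpolation formula:
P(x) = Σ yᵢ × Lᵢ(x)
where Lᵢ(x) = Π_{j≠i} (x - xⱼ)/(xᵢ - xⱼ)

L_0(3.4) = (3.4 - 5)/(2 - 5) = 0.533333
L_1(3.4) = (3.4 - 2)/(5 - 2) = 0.466667

P(3.4) = (-8)×L_0(3.4) + 14×L_1(3.4)
P(3.4) = 2.266667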